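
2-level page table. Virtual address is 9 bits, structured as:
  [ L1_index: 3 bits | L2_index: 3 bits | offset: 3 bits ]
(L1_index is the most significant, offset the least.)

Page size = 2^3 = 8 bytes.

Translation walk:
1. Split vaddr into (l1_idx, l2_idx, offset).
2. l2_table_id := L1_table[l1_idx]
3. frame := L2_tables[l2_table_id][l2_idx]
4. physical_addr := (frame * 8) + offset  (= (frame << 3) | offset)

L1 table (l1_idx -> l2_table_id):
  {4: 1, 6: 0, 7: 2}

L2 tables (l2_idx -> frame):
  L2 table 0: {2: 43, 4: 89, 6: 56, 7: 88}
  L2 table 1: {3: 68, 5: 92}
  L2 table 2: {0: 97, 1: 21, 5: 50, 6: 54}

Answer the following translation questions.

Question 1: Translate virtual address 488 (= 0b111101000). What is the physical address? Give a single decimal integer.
Answer: 400

Derivation:
vaddr = 488 = 0b111101000
Split: l1_idx=7, l2_idx=5, offset=0
L1[7] = 2
L2[2][5] = 50
paddr = 50 * 8 + 0 = 400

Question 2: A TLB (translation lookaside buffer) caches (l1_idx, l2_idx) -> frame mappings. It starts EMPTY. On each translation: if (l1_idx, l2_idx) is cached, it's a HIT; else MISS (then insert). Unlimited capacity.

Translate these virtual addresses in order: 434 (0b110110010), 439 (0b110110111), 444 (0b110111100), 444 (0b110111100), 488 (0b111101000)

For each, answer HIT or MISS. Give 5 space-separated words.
vaddr=434: (6,6) not in TLB -> MISS, insert
vaddr=439: (6,6) in TLB -> HIT
vaddr=444: (6,7) not in TLB -> MISS, insert
vaddr=444: (6,7) in TLB -> HIT
vaddr=488: (7,5) not in TLB -> MISS, insert

Answer: MISS HIT MISS HIT MISS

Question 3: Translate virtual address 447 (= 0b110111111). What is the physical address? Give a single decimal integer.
vaddr = 447 = 0b110111111
Split: l1_idx=6, l2_idx=7, offset=7
L1[6] = 0
L2[0][7] = 88
paddr = 88 * 8 + 7 = 711

Answer: 711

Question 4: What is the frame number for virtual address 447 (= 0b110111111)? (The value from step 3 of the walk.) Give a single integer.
vaddr = 447: l1_idx=6, l2_idx=7
L1[6] = 0; L2[0][7] = 88

Answer: 88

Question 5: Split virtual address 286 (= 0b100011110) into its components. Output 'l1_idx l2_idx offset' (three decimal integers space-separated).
Answer: 4 3 6

Derivation:
vaddr = 286 = 0b100011110
  top 3 bits -> l1_idx = 4
  next 3 bits -> l2_idx = 3
  bottom 3 bits -> offset = 6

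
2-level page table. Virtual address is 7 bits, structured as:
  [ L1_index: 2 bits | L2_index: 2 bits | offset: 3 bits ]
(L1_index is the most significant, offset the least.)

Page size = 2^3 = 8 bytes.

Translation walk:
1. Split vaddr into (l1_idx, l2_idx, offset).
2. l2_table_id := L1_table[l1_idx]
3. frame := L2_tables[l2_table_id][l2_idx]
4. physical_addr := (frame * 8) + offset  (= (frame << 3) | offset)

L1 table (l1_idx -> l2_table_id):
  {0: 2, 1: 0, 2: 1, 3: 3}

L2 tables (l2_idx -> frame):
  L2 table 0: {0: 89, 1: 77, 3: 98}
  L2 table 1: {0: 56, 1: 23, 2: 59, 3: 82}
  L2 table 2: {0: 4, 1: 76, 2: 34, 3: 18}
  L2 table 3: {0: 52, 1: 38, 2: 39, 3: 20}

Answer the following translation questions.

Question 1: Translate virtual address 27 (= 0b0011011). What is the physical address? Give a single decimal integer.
Answer: 147

Derivation:
vaddr = 27 = 0b0011011
Split: l1_idx=0, l2_idx=3, offset=3
L1[0] = 2
L2[2][3] = 18
paddr = 18 * 8 + 3 = 147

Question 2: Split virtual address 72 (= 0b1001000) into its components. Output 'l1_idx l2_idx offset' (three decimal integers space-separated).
Answer: 2 1 0

Derivation:
vaddr = 72 = 0b1001000
  top 2 bits -> l1_idx = 2
  next 2 bits -> l2_idx = 1
  bottom 3 bits -> offset = 0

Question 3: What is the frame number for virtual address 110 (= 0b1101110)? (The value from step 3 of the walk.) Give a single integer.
Answer: 38

Derivation:
vaddr = 110: l1_idx=3, l2_idx=1
L1[3] = 3; L2[3][1] = 38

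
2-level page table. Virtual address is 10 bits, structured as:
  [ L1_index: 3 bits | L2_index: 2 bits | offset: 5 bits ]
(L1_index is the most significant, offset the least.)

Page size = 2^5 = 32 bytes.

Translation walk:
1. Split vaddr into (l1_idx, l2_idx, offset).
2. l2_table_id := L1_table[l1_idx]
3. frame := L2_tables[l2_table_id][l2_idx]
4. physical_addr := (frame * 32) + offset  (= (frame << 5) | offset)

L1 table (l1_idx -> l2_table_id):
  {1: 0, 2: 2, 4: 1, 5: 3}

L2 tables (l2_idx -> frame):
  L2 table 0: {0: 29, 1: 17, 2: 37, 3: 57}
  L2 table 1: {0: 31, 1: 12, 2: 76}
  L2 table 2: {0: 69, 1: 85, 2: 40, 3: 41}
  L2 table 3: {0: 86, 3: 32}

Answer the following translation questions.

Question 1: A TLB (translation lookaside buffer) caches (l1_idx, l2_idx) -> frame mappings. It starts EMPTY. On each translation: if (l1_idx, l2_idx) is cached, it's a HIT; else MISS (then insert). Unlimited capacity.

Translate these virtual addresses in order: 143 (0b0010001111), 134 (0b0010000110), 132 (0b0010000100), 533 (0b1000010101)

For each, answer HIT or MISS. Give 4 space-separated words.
Answer: MISS HIT HIT MISS

Derivation:
vaddr=143: (1,0) not in TLB -> MISS, insert
vaddr=134: (1,0) in TLB -> HIT
vaddr=132: (1,0) in TLB -> HIT
vaddr=533: (4,0) not in TLB -> MISS, insert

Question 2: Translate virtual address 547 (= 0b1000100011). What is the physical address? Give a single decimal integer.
Answer: 387

Derivation:
vaddr = 547 = 0b1000100011
Split: l1_idx=4, l2_idx=1, offset=3
L1[4] = 1
L2[1][1] = 12
paddr = 12 * 32 + 3 = 387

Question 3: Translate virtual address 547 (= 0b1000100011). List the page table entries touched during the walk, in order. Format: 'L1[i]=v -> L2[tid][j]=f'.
vaddr = 547 = 0b1000100011
Split: l1_idx=4, l2_idx=1, offset=3

Answer: L1[4]=1 -> L2[1][1]=12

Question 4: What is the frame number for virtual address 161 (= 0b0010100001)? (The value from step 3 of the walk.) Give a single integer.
Answer: 17

Derivation:
vaddr = 161: l1_idx=1, l2_idx=1
L1[1] = 0; L2[0][1] = 17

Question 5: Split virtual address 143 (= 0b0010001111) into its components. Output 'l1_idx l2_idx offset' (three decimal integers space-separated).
Answer: 1 0 15

Derivation:
vaddr = 143 = 0b0010001111
  top 3 bits -> l1_idx = 1
  next 2 bits -> l2_idx = 0
  bottom 5 bits -> offset = 15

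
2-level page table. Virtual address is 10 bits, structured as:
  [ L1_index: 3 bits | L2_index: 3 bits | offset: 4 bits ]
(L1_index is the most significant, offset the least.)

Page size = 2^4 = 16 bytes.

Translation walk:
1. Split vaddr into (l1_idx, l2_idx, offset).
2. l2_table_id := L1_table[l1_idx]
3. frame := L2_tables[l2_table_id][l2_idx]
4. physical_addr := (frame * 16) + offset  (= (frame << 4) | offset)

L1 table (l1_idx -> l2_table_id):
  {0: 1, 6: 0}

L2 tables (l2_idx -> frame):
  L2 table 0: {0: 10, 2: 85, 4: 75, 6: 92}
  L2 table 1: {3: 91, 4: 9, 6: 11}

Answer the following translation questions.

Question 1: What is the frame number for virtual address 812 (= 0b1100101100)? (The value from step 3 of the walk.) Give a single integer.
vaddr = 812: l1_idx=6, l2_idx=2
L1[6] = 0; L2[0][2] = 85

Answer: 85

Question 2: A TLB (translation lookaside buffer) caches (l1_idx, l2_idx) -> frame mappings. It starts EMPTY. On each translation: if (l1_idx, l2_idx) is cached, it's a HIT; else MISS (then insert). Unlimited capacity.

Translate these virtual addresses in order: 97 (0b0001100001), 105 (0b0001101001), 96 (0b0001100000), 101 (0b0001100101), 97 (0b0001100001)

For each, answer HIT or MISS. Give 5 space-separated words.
vaddr=97: (0,6) not in TLB -> MISS, insert
vaddr=105: (0,6) in TLB -> HIT
vaddr=96: (0,6) in TLB -> HIT
vaddr=101: (0,6) in TLB -> HIT
vaddr=97: (0,6) in TLB -> HIT

Answer: MISS HIT HIT HIT HIT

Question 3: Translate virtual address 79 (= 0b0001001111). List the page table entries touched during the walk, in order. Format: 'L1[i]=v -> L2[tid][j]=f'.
vaddr = 79 = 0b0001001111
Split: l1_idx=0, l2_idx=4, offset=15

Answer: L1[0]=1 -> L2[1][4]=9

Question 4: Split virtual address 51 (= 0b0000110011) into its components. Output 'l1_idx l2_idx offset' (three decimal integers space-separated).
vaddr = 51 = 0b0000110011
  top 3 bits -> l1_idx = 0
  next 3 bits -> l2_idx = 3
  bottom 4 bits -> offset = 3

Answer: 0 3 3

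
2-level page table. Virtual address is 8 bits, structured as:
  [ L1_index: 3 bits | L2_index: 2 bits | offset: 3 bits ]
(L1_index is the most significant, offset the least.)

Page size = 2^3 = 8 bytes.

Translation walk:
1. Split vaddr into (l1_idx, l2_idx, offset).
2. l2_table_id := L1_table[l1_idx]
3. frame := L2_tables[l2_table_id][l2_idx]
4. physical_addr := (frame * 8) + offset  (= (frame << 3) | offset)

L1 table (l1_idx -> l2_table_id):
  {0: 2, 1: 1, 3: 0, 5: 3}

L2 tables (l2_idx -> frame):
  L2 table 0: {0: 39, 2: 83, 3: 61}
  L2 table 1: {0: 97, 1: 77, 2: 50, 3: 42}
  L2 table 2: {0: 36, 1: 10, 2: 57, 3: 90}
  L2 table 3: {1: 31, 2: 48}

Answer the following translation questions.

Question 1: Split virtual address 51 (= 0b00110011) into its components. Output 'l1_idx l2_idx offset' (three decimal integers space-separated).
vaddr = 51 = 0b00110011
  top 3 bits -> l1_idx = 1
  next 2 bits -> l2_idx = 2
  bottom 3 bits -> offset = 3

Answer: 1 2 3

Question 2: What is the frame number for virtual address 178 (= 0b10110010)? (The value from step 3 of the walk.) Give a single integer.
Answer: 48

Derivation:
vaddr = 178: l1_idx=5, l2_idx=2
L1[5] = 3; L2[3][2] = 48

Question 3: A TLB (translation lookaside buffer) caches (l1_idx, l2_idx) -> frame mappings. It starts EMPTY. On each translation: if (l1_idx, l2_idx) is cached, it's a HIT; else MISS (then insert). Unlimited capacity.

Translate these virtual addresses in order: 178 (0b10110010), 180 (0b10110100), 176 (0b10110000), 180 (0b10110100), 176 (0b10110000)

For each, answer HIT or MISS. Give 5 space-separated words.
vaddr=178: (5,2) not in TLB -> MISS, insert
vaddr=180: (5,2) in TLB -> HIT
vaddr=176: (5,2) in TLB -> HIT
vaddr=180: (5,2) in TLB -> HIT
vaddr=176: (5,2) in TLB -> HIT

Answer: MISS HIT HIT HIT HIT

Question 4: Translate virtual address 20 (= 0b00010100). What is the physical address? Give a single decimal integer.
Answer: 460

Derivation:
vaddr = 20 = 0b00010100
Split: l1_idx=0, l2_idx=2, offset=4
L1[0] = 2
L2[2][2] = 57
paddr = 57 * 8 + 4 = 460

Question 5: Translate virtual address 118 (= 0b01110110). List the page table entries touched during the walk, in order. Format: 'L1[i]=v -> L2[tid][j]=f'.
Answer: L1[3]=0 -> L2[0][2]=83

Derivation:
vaddr = 118 = 0b01110110
Split: l1_idx=3, l2_idx=2, offset=6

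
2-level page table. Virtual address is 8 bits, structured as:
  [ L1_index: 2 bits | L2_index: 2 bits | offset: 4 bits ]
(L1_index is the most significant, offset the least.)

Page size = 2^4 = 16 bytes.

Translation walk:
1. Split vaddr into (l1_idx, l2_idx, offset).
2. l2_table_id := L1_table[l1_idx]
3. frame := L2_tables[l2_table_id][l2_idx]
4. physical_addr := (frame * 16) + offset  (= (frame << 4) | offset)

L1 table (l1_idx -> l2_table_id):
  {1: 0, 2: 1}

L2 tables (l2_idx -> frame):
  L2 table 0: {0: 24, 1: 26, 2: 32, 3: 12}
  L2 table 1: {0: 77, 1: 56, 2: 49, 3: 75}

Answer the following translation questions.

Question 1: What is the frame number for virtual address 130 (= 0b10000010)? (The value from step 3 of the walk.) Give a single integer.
Answer: 77

Derivation:
vaddr = 130: l1_idx=2, l2_idx=0
L1[2] = 1; L2[1][0] = 77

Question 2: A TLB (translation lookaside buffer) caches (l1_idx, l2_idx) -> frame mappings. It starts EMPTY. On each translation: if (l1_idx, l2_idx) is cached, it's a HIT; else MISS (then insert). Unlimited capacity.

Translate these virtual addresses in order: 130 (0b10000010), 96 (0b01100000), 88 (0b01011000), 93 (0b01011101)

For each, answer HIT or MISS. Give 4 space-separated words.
vaddr=130: (2,0) not in TLB -> MISS, insert
vaddr=96: (1,2) not in TLB -> MISS, insert
vaddr=88: (1,1) not in TLB -> MISS, insert
vaddr=93: (1,1) in TLB -> HIT

Answer: MISS MISS MISS HIT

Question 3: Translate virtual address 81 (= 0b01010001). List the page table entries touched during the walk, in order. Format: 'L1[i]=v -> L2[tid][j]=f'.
Answer: L1[1]=0 -> L2[0][1]=26

Derivation:
vaddr = 81 = 0b01010001
Split: l1_idx=1, l2_idx=1, offset=1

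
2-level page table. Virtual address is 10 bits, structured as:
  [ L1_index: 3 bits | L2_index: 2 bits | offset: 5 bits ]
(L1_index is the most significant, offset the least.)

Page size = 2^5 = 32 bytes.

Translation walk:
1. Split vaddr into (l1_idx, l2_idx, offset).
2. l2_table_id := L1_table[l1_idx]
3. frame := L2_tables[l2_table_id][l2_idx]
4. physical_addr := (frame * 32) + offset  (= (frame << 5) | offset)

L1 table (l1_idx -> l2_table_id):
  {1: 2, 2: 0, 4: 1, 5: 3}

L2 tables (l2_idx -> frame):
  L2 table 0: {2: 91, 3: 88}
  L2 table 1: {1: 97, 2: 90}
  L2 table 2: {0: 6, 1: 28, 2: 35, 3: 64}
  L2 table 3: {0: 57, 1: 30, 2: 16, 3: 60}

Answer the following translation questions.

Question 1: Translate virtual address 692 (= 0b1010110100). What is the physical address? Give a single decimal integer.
Answer: 980

Derivation:
vaddr = 692 = 0b1010110100
Split: l1_idx=5, l2_idx=1, offset=20
L1[5] = 3
L2[3][1] = 30
paddr = 30 * 32 + 20 = 980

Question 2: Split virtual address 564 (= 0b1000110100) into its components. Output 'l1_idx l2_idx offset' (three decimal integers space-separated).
vaddr = 564 = 0b1000110100
  top 3 bits -> l1_idx = 4
  next 2 bits -> l2_idx = 1
  bottom 5 bits -> offset = 20

Answer: 4 1 20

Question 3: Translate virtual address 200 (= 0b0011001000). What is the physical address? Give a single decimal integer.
Answer: 1128

Derivation:
vaddr = 200 = 0b0011001000
Split: l1_idx=1, l2_idx=2, offset=8
L1[1] = 2
L2[2][2] = 35
paddr = 35 * 32 + 8 = 1128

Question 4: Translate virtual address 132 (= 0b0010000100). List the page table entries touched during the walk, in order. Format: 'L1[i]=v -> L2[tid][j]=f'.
vaddr = 132 = 0b0010000100
Split: l1_idx=1, l2_idx=0, offset=4

Answer: L1[1]=2 -> L2[2][0]=6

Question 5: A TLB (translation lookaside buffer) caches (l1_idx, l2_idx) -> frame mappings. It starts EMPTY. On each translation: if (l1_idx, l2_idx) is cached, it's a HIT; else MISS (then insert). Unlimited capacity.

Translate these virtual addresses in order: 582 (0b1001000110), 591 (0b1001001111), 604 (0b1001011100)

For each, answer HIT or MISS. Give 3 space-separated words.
Answer: MISS HIT HIT

Derivation:
vaddr=582: (4,2) not in TLB -> MISS, insert
vaddr=591: (4,2) in TLB -> HIT
vaddr=604: (4,2) in TLB -> HIT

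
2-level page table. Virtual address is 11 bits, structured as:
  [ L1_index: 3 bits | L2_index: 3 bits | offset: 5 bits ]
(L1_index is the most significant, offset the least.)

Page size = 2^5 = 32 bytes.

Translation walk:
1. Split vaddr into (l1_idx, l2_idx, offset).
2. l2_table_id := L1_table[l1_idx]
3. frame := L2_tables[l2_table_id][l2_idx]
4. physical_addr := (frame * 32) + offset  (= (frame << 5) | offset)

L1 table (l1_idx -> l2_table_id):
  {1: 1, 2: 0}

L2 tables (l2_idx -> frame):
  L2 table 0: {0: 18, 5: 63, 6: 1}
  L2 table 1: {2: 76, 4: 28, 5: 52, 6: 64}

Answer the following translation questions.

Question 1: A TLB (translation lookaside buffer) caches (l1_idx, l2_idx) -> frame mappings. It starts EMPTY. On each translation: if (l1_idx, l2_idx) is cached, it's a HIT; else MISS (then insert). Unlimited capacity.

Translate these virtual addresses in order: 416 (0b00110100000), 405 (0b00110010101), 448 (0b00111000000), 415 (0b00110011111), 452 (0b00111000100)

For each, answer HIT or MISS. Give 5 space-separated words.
Answer: MISS MISS MISS HIT HIT

Derivation:
vaddr=416: (1,5) not in TLB -> MISS, insert
vaddr=405: (1,4) not in TLB -> MISS, insert
vaddr=448: (1,6) not in TLB -> MISS, insert
vaddr=415: (1,4) in TLB -> HIT
vaddr=452: (1,6) in TLB -> HIT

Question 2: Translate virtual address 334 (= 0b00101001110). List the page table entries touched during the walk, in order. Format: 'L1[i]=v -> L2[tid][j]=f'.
vaddr = 334 = 0b00101001110
Split: l1_idx=1, l2_idx=2, offset=14

Answer: L1[1]=1 -> L2[1][2]=76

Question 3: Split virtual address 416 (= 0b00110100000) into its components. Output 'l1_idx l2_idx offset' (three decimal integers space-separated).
Answer: 1 5 0

Derivation:
vaddr = 416 = 0b00110100000
  top 3 bits -> l1_idx = 1
  next 3 bits -> l2_idx = 5
  bottom 5 bits -> offset = 0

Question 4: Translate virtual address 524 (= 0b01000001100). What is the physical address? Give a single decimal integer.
vaddr = 524 = 0b01000001100
Split: l1_idx=2, l2_idx=0, offset=12
L1[2] = 0
L2[0][0] = 18
paddr = 18 * 32 + 12 = 588

Answer: 588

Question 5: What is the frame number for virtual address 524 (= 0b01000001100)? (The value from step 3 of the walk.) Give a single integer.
vaddr = 524: l1_idx=2, l2_idx=0
L1[2] = 0; L2[0][0] = 18

Answer: 18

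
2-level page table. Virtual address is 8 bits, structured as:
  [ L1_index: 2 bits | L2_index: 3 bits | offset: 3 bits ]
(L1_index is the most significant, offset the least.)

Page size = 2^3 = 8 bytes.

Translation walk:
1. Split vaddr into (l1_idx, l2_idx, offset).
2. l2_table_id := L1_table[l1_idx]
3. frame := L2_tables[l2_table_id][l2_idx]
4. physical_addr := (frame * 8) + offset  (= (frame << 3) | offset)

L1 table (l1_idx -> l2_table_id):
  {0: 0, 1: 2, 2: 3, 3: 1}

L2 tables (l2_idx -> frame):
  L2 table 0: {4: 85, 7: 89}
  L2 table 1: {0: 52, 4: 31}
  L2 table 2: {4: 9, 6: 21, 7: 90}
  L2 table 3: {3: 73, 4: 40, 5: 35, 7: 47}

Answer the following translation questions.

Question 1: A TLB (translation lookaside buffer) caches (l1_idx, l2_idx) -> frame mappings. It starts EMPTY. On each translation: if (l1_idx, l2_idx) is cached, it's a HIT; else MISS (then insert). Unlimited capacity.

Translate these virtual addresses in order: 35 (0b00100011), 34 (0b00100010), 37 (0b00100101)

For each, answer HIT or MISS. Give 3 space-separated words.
Answer: MISS HIT HIT

Derivation:
vaddr=35: (0,4) not in TLB -> MISS, insert
vaddr=34: (0,4) in TLB -> HIT
vaddr=37: (0,4) in TLB -> HIT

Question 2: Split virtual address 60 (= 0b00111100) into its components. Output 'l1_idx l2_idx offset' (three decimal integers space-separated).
Answer: 0 7 4

Derivation:
vaddr = 60 = 0b00111100
  top 2 bits -> l1_idx = 0
  next 3 bits -> l2_idx = 7
  bottom 3 bits -> offset = 4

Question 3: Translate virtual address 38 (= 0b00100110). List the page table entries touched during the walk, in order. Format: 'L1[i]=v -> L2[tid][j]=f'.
Answer: L1[0]=0 -> L2[0][4]=85

Derivation:
vaddr = 38 = 0b00100110
Split: l1_idx=0, l2_idx=4, offset=6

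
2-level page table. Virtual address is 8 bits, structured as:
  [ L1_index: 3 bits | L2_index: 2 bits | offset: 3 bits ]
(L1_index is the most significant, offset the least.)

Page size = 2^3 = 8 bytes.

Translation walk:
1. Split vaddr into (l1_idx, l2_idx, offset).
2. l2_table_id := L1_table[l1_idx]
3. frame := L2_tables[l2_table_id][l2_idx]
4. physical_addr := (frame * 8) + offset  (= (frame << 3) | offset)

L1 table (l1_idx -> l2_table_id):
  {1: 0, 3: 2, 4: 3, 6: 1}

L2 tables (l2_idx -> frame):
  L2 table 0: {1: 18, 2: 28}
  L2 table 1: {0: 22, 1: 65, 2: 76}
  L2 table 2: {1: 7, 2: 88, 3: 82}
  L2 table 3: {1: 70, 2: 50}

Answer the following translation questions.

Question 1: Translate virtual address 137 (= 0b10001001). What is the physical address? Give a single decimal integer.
Answer: 561

Derivation:
vaddr = 137 = 0b10001001
Split: l1_idx=4, l2_idx=1, offset=1
L1[4] = 3
L2[3][1] = 70
paddr = 70 * 8 + 1 = 561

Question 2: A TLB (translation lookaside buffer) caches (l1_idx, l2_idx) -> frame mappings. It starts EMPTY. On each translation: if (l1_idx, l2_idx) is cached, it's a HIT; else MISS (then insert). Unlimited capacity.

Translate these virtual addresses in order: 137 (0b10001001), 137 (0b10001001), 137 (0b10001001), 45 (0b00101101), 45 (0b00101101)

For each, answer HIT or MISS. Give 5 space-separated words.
vaddr=137: (4,1) not in TLB -> MISS, insert
vaddr=137: (4,1) in TLB -> HIT
vaddr=137: (4,1) in TLB -> HIT
vaddr=45: (1,1) not in TLB -> MISS, insert
vaddr=45: (1,1) in TLB -> HIT

Answer: MISS HIT HIT MISS HIT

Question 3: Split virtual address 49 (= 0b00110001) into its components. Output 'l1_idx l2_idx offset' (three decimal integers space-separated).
vaddr = 49 = 0b00110001
  top 3 bits -> l1_idx = 1
  next 2 bits -> l2_idx = 2
  bottom 3 bits -> offset = 1

Answer: 1 2 1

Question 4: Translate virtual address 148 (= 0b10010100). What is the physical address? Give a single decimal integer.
Answer: 404

Derivation:
vaddr = 148 = 0b10010100
Split: l1_idx=4, l2_idx=2, offset=4
L1[4] = 3
L2[3][2] = 50
paddr = 50 * 8 + 4 = 404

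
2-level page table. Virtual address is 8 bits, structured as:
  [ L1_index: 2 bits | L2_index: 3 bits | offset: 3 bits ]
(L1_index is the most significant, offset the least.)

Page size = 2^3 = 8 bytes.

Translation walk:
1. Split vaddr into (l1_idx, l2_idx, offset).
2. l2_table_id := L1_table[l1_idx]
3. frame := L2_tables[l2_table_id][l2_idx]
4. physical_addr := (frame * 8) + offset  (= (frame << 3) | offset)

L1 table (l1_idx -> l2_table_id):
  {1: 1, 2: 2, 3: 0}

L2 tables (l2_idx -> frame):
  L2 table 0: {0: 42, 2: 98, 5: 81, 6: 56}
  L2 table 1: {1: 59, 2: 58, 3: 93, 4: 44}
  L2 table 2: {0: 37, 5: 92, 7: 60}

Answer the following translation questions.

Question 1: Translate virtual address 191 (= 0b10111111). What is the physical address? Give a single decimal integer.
Answer: 487

Derivation:
vaddr = 191 = 0b10111111
Split: l1_idx=2, l2_idx=7, offset=7
L1[2] = 2
L2[2][7] = 60
paddr = 60 * 8 + 7 = 487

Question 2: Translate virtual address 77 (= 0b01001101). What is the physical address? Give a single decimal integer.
vaddr = 77 = 0b01001101
Split: l1_idx=1, l2_idx=1, offset=5
L1[1] = 1
L2[1][1] = 59
paddr = 59 * 8 + 5 = 477

Answer: 477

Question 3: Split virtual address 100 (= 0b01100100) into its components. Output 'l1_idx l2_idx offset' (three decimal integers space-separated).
Answer: 1 4 4

Derivation:
vaddr = 100 = 0b01100100
  top 2 bits -> l1_idx = 1
  next 3 bits -> l2_idx = 4
  bottom 3 bits -> offset = 4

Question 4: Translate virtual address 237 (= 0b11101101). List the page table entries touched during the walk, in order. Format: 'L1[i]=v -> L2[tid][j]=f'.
Answer: L1[3]=0 -> L2[0][5]=81

Derivation:
vaddr = 237 = 0b11101101
Split: l1_idx=3, l2_idx=5, offset=5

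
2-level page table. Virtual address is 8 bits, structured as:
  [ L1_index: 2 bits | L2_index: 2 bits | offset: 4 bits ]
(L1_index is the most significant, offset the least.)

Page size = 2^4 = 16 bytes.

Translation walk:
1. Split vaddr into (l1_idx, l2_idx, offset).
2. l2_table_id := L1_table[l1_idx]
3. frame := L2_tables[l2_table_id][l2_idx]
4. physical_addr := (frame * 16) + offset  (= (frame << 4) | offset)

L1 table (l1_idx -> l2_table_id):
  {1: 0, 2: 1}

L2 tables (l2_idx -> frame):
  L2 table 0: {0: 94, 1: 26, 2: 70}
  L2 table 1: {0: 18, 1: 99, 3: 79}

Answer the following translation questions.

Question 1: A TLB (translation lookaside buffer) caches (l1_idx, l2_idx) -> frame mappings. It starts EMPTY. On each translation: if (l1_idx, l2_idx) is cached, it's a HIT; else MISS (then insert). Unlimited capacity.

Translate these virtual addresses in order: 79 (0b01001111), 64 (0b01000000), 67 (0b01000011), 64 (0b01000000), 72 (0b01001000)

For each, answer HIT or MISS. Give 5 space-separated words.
vaddr=79: (1,0) not in TLB -> MISS, insert
vaddr=64: (1,0) in TLB -> HIT
vaddr=67: (1,0) in TLB -> HIT
vaddr=64: (1,0) in TLB -> HIT
vaddr=72: (1,0) in TLB -> HIT

Answer: MISS HIT HIT HIT HIT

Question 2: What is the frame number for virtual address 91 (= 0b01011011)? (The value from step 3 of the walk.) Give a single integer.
Answer: 26

Derivation:
vaddr = 91: l1_idx=1, l2_idx=1
L1[1] = 0; L2[0][1] = 26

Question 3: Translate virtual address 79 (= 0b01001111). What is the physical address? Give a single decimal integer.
vaddr = 79 = 0b01001111
Split: l1_idx=1, l2_idx=0, offset=15
L1[1] = 0
L2[0][0] = 94
paddr = 94 * 16 + 15 = 1519

Answer: 1519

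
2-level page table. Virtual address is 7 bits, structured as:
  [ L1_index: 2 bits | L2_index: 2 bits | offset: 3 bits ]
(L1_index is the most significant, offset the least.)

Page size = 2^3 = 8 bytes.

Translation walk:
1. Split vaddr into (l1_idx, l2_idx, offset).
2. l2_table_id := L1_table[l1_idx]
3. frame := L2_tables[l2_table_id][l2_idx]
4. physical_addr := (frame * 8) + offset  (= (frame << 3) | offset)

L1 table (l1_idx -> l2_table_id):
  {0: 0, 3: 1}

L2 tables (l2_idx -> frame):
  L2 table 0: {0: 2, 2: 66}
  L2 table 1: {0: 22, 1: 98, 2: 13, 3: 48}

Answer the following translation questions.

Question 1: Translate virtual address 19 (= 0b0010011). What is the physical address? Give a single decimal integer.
Answer: 531

Derivation:
vaddr = 19 = 0b0010011
Split: l1_idx=0, l2_idx=2, offset=3
L1[0] = 0
L2[0][2] = 66
paddr = 66 * 8 + 3 = 531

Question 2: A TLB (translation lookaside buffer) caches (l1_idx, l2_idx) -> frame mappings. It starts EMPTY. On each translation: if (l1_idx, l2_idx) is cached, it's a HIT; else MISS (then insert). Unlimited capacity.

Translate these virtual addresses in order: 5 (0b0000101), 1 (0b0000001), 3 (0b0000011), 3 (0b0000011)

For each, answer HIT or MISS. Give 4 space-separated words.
Answer: MISS HIT HIT HIT

Derivation:
vaddr=5: (0,0) not in TLB -> MISS, insert
vaddr=1: (0,0) in TLB -> HIT
vaddr=3: (0,0) in TLB -> HIT
vaddr=3: (0,0) in TLB -> HIT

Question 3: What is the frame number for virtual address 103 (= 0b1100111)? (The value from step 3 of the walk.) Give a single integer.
vaddr = 103: l1_idx=3, l2_idx=0
L1[3] = 1; L2[1][0] = 22

Answer: 22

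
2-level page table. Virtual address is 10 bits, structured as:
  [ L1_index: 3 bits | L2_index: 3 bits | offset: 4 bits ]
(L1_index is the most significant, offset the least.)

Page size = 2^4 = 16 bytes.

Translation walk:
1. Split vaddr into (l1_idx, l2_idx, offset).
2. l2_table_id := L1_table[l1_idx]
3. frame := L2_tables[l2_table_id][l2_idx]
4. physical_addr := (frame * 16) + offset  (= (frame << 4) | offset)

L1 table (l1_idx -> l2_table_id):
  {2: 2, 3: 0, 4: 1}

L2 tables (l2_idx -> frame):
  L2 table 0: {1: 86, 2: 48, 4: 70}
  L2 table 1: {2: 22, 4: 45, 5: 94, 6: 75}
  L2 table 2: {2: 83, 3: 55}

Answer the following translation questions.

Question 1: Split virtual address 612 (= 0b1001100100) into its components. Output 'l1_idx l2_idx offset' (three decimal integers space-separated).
vaddr = 612 = 0b1001100100
  top 3 bits -> l1_idx = 4
  next 3 bits -> l2_idx = 6
  bottom 4 bits -> offset = 4

Answer: 4 6 4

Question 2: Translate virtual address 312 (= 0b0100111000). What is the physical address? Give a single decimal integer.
Answer: 888

Derivation:
vaddr = 312 = 0b0100111000
Split: l1_idx=2, l2_idx=3, offset=8
L1[2] = 2
L2[2][3] = 55
paddr = 55 * 16 + 8 = 888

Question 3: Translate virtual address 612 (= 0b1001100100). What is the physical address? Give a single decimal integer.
vaddr = 612 = 0b1001100100
Split: l1_idx=4, l2_idx=6, offset=4
L1[4] = 1
L2[1][6] = 75
paddr = 75 * 16 + 4 = 1204

Answer: 1204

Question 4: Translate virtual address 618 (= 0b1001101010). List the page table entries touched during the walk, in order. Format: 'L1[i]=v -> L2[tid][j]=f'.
vaddr = 618 = 0b1001101010
Split: l1_idx=4, l2_idx=6, offset=10

Answer: L1[4]=1 -> L2[1][6]=75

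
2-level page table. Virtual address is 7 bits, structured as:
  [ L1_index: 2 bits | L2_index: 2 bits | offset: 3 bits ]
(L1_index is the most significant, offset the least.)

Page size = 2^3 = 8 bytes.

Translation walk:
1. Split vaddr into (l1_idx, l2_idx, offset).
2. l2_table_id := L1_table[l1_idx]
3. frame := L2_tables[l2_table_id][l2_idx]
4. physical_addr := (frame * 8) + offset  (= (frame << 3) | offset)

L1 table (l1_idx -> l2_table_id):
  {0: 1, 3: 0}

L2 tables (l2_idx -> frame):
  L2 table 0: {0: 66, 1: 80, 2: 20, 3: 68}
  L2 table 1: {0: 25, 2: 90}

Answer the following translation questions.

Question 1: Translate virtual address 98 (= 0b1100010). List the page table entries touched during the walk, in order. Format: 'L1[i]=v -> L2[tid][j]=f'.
Answer: L1[3]=0 -> L2[0][0]=66

Derivation:
vaddr = 98 = 0b1100010
Split: l1_idx=3, l2_idx=0, offset=2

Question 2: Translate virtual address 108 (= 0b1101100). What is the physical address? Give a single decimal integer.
vaddr = 108 = 0b1101100
Split: l1_idx=3, l2_idx=1, offset=4
L1[3] = 0
L2[0][1] = 80
paddr = 80 * 8 + 4 = 644

Answer: 644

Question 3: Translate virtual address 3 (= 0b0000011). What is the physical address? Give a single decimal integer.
vaddr = 3 = 0b0000011
Split: l1_idx=0, l2_idx=0, offset=3
L1[0] = 1
L2[1][0] = 25
paddr = 25 * 8 + 3 = 203

Answer: 203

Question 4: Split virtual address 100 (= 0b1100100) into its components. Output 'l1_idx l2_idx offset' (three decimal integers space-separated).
Answer: 3 0 4

Derivation:
vaddr = 100 = 0b1100100
  top 2 bits -> l1_idx = 3
  next 2 bits -> l2_idx = 0
  bottom 3 bits -> offset = 4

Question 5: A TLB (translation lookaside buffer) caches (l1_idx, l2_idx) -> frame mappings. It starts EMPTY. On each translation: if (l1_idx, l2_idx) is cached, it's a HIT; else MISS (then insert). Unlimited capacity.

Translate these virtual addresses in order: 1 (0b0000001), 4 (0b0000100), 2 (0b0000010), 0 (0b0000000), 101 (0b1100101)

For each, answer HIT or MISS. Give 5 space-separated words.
Answer: MISS HIT HIT HIT MISS

Derivation:
vaddr=1: (0,0) not in TLB -> MISS, insert
vaddr=4: (0,0) in TLB -> HIT
vaddr=2: (0,0) in TLB -> HIT
vaddr=0: (0,0) in TLB -> HIT
vaddr=101: (3,0) not in TLB -> MISS, insert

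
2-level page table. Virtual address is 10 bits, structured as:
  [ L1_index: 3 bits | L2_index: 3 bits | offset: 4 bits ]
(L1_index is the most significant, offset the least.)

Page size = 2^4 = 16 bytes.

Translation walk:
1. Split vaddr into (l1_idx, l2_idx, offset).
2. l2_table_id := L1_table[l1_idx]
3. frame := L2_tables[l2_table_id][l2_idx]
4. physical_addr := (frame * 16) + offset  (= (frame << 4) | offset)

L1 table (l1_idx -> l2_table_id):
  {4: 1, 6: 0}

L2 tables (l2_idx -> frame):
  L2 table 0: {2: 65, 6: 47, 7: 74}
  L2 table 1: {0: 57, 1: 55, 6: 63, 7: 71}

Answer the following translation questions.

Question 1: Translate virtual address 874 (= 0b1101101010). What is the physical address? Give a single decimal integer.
Answer: 762

Derivation:
vaddr = 874 = 0b1101101010
Split: l1_idx=6, l2_idx=6, offset=10
L1[6] = 0
L2[0][6] = 47
paddr = 47 * 16 + 10 = 762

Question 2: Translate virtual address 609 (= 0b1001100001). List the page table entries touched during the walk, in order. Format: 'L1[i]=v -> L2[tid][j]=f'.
Answer: L1[4]=1 -> L2[1][6]=63

Derivation:
vaddr = 609 = 0b1001100001
Split: l1_idx=4, l2_idx=6, offset=1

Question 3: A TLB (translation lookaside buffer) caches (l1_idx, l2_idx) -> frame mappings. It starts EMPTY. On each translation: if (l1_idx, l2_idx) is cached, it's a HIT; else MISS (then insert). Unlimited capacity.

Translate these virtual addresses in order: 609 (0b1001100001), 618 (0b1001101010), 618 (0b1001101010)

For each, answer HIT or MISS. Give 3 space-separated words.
Answer: MISS HIT HIT

Derivation:
vaddr=609: (4,6) not in TLB -> MISS, insert
vaddr=618: (4,6) in TLB -> HIT
vaddr=618: (4,6) in TLB -> HIT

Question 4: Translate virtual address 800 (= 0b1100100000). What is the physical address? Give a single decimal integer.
vaddr = 800 = 0b1100100000
Split: l1_idx=6, l2_idx=2, offset=0
L1[6] = 0
L2[0][2] = 65
paddr = 65 * 16 + 0 = 1040

Answer: 1040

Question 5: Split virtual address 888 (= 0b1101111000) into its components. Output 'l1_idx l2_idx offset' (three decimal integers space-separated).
Answer: 6 7 8

Derivation:
vaddr = 888 = 0b1101111000
  top 3 bits -> l1_idx = 6
  next 3 bits -> l2_idx = 7
  bottom 4 bits -> offset = 8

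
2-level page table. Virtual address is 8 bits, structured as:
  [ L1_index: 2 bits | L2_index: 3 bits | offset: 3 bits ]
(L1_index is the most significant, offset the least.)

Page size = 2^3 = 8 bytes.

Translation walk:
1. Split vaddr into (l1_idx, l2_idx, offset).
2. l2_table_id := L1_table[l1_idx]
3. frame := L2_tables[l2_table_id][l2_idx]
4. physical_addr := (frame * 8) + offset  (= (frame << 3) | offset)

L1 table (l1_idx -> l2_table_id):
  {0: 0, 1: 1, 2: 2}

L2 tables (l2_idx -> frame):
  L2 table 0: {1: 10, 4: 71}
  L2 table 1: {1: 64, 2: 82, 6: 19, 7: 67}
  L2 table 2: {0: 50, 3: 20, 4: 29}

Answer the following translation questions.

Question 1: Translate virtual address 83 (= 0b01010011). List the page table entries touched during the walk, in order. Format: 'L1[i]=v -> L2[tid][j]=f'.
vaddr = 83 = 0b01010011
Split: l1_idx=1, l2_idx=2, offset=3

Answer: L1[1]=1 -> L2[1][2]=82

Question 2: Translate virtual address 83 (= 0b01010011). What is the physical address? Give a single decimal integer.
vaddr = 83 = 0b01010011
Split: l1_idx=1, l2_idx=2, offset=3
L1[1] = 1
L2[1][2] = 82
paddr = 82 * 8 + 3 = 659

Answer: 659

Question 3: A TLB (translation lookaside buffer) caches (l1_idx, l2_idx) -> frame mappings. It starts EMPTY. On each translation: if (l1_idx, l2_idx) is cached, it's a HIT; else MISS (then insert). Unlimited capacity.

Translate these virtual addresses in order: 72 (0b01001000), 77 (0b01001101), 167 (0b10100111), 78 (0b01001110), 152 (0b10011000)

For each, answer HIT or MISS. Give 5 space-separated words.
vaddr=72: (1,1) not in TLB -> MISS, insert
vaddr=77: (1,1) in TLB -> HIT
vaddr=167: (2,4) not in TLB -> MISS, insert
vaddr=78: (1,1) in TLB -> HIT
vaddr=152: (2,3) not in TLB -> MISS, insert

Answer: MISS HIT MISS HIT MISS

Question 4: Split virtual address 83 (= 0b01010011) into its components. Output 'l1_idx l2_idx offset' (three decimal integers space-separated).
vaddr = 83 = 0b01010011
  top 2 bits -> l1_idx = 1
  next 3 bits -> l2_idx = 2
  bottom 3 bits -> offset = 3

Answer: 1 2 3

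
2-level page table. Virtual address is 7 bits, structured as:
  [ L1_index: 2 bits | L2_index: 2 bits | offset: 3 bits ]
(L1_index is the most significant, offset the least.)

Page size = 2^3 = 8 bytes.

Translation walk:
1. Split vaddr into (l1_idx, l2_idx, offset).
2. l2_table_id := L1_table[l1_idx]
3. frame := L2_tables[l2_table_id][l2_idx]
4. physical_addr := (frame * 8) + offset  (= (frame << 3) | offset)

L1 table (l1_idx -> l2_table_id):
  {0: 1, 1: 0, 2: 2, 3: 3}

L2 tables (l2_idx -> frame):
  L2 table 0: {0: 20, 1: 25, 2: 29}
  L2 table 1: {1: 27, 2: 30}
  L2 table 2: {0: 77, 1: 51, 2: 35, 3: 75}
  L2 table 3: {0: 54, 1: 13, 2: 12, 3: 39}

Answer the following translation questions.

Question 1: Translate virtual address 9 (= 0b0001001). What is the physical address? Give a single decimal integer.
Answer: 217

Derivation:
vaddr = 9 = 0b0001001
Split: l1_idx=0, l2_idx=1, offset=1
L1[0] = 1
L2[1][1] = 27
paddr = 27 * 8 + 1 = 217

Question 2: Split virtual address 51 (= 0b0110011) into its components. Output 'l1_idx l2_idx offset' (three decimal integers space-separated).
Answer: 1 2 3

Derivation:
vaddr = 51 = 0b0110011
  top 2 bits -> l1_idx = 1
  next 2 bits -> l2_idx = 2
  bottom 3 bits -> offset = 3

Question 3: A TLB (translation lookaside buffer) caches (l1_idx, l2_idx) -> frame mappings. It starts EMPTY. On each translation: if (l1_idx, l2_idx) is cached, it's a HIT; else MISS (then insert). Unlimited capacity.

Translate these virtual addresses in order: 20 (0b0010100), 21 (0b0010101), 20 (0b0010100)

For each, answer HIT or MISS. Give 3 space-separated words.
vaddr=20: (0,2) not in TLB -> MISS, insert
vaddr=21: (0,2) in TLB -> HIT
vaddr=20: (0,2) in TLB -> HIT

Answer: MISS HIT HIT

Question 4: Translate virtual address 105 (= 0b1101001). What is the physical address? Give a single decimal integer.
Answer: 105

Derivation:
vaddr = 105 = 0b1101001
Split: l1_idx=3, l2_idx=1, offset=1
L1[3] = 3
L2[3][1] = 13
paddr = 13 * 8 + 1 = 105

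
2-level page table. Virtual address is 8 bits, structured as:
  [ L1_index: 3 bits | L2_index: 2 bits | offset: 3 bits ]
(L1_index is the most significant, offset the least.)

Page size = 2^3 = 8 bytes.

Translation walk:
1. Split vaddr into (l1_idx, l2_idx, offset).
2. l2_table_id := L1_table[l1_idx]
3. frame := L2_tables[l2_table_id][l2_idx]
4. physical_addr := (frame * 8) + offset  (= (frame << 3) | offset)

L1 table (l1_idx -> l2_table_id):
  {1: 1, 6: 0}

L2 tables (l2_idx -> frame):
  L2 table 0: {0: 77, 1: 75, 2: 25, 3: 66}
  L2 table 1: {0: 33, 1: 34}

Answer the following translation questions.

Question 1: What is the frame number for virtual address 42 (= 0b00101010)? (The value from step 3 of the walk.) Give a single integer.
Answer: 34

Derivation:
vaddr = 42: l1_idx=1, l2_idx=1
L1[1] = 1; L2[1][1] = 34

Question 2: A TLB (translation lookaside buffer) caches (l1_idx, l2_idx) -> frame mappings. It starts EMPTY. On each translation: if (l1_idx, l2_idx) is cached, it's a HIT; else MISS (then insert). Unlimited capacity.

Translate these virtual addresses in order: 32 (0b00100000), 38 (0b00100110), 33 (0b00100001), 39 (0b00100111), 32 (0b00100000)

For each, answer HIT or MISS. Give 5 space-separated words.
vaddr=32: (1,0) not in TLB -> MISS, insert
vaddr=38: (1,0) in TLB -> HIT
vaddr=33: (1,0) in TLB -> HIT
vaddr=39: (1,0) in TLB -> HIT
vaddr=32: (1,0) in TLB -> HIT

Answer: MISS HIT HIT HIT HIT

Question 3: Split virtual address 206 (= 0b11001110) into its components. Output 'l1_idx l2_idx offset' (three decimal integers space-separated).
vaddr = 206 = 0b11001110
  top 3 bits -> l1_idx = 6
  next 2 bits -> l2_idx = 1
  bottom 3 bits -> offset = 6

Answer: 6 1 6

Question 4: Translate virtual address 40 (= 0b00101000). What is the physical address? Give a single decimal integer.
vaddr = 40 = 0b00101000
Split: l1_idx=1, l2_idx=1, offset=0
L1[1] = 1
L2[1][1] = 34
paddr = 34 * 8 + 0 = 272

Answer: 272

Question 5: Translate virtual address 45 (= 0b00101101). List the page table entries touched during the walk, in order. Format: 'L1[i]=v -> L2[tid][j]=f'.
vaddr = 45 = 0b00101101
Split: l1_idx=1, l2_idx=1, offset=5

Answer: L1[1]=1 -> L2[1][1]=34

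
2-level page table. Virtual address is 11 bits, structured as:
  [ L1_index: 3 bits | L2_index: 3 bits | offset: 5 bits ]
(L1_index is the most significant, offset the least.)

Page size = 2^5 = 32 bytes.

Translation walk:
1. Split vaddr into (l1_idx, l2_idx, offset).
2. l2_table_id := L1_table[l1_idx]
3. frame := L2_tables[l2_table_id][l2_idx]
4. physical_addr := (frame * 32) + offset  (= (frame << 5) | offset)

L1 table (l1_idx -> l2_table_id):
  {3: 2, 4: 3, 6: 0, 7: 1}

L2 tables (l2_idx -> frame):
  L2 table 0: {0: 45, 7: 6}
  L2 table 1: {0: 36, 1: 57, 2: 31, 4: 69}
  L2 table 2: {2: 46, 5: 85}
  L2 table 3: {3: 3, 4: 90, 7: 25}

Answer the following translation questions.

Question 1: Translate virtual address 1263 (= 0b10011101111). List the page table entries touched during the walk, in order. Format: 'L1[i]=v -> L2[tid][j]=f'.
vaddr = 1263 = 0b10011101111
Split: l1_idx=4, l2_idx=7, offset=15

Answer: L1[4]=3 -> L2[3][7]=25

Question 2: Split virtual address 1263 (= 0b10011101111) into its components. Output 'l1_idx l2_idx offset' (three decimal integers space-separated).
vaddr = 1263 = 0b10011101111
  top 3 bits -> l1_idx = 4
  next 3 bits -> l2_idx = 7
  bottom 5 bits -> offset = 15

Answer: 4 7 15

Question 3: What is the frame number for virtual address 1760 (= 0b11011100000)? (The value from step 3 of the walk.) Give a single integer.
Answer: 6

Derivation:
vaddr = 1760: l1_idx=6, l2_idx=7
L1[6] = 0; L2[0][7] = 6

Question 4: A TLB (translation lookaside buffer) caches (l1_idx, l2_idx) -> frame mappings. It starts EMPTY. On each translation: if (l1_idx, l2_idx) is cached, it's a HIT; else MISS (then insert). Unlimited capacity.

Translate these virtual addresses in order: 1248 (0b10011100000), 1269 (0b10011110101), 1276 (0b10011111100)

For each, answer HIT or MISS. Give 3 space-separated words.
vaddr=1248: (4,7) not in TLB -> MISS, insert
vaddr=1269: (4,7) in TLB -> HIT
vaddr=1276: (4,7) in TLB -> HIT

Answer: MISS HIT HIT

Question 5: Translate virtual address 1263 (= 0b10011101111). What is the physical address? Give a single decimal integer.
vaddr = 1263 = 0b10011101111
Split: l1_idx=4, l2_idx=7, offset=15
L1[4] = 3
L2[3][7] = 25
paddr = 25 * 32 + 15 = 815

Answer: 815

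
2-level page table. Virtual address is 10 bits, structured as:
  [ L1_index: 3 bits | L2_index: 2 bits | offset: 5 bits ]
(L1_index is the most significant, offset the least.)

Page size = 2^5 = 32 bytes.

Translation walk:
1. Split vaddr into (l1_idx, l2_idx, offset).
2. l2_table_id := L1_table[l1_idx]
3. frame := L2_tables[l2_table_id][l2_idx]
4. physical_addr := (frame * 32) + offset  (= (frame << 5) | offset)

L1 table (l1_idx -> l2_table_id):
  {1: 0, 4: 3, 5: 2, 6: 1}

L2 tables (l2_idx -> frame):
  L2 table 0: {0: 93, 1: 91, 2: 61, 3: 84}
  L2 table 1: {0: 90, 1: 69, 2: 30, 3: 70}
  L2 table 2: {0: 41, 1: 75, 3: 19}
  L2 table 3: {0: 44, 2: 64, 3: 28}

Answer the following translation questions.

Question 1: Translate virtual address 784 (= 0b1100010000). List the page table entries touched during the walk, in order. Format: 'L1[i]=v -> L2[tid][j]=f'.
Answer: L1[6]=1 -> L2[1][0]=90

Derivation:
vaddr = 784 = 0b1100010000
Split: l1_idx=6, l2_idx=0, offset=16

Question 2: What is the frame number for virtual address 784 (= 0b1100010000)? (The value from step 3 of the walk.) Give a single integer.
vaddr = 784: l1_idx=6, l2_idx=0
L1[6] = 1; L2[1][0] = 90

Answer: 90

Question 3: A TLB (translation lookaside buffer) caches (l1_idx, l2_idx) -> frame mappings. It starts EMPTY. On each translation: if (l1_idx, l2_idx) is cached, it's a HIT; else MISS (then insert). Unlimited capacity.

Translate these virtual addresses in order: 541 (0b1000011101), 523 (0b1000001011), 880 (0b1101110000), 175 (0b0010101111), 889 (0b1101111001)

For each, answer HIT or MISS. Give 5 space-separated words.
vaddr=541: (4,0) not in TLB -> MISS, insert
vaddr=523: (4,0) in TLB -> HIT
vaddr=880: (6,3) not in TLB -> MISS, insert
vaddr=175: (1,1) not in TLB -> MISS, insert
vaddr=889: (6,3) in TLB -> HIT

Answer: MISS HIT MISS MISS HIT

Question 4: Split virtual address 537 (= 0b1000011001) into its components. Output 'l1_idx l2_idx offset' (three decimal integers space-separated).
vaddr = 537 = 0b1000011001
  top 3 bits -> l1_idx = 4
  next 2 bits -> l2_idx = 0
  bottom 5 bits -> offset = 25

Answer: 4 0 25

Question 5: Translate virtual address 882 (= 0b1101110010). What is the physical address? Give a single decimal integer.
vaddr = 882 = 0b1101110010
Split: l1_idx=6, l2_idx=3, offset=18
L1[6] = 1
L2[1][3] = 70
paddr = 70 * 32 + 18 = 2258

Answer: 2258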